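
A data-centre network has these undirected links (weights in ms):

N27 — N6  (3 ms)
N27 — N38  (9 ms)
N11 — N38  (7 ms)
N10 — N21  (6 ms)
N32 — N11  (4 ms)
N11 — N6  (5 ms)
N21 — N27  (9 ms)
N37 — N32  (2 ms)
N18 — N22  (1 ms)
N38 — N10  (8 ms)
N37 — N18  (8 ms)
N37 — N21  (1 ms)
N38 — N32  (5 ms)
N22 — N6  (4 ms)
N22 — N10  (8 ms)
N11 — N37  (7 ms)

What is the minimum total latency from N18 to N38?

Shortest distances from N18:
N18: 0
N22: 1  (via N18)
N6: 5  (via N22)
N27: 8  (via N6)
N37: 8  (via N18)
N21: 9  (via N37)
N10: 9  (via N22)
N32: 10  (via N37)
N11: 10  (via N6)
N38: 15  (via N32)
Shortest route: N18 → N37 → N32 → N38 = 15 ms.

15 ms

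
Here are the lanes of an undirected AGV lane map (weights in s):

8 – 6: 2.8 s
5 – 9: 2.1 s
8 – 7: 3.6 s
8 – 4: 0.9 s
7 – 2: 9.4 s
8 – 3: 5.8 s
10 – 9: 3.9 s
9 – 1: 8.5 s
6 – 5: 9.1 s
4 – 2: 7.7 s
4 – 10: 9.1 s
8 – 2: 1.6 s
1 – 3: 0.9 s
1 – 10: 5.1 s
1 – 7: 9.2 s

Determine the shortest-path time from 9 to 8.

13.9 s

Compare a few routes:
9 - 10 - 4 - 8: 3.9+9.1+0.9 = 13.9
9 - 5 - 6 - 8: 2.1+9.1+2.8 = 14
The minimum is 13.9 s via 9 - 10 - 4 - 8.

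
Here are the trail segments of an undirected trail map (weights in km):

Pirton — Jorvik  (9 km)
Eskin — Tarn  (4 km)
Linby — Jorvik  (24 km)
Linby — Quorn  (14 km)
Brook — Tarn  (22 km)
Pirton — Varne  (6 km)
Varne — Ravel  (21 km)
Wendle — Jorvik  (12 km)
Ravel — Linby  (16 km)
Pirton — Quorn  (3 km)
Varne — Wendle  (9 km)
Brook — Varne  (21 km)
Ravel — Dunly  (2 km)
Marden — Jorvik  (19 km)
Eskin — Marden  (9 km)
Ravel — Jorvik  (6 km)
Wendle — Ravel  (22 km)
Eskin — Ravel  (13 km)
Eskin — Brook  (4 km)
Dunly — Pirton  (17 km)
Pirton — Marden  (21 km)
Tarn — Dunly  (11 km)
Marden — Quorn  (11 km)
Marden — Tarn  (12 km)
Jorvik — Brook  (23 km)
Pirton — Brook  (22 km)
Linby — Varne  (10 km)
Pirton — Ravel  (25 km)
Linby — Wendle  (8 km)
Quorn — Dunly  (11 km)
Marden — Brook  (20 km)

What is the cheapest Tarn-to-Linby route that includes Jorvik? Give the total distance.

Shortest Tarn→Jorvik: Tarn → Dunly → Ravel → Jorvik = 19
Shortest Jorvik→Linby: Jorvik → Wendle → Linby = 20
Total via Jorvik: 19 + 20 = 39 km.

39 km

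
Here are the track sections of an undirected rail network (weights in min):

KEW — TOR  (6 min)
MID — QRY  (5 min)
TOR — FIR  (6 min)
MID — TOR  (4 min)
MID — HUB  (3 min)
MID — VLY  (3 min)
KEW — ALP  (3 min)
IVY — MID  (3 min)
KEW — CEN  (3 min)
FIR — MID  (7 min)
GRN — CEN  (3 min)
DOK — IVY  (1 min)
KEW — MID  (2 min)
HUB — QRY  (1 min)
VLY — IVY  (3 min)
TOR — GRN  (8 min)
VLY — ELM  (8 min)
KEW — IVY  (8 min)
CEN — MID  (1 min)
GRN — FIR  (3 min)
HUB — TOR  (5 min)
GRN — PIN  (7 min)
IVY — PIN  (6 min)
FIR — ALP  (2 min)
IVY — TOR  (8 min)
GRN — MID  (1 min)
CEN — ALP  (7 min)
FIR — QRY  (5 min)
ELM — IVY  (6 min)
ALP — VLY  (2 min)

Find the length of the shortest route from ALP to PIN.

11 min

Compare a few routes:
ALP → VLY → MID → GRN → PIN: 2+3+1+7 = 13
ALP → VLY → IVY → PIN: 2+3+6 = 11
ALP → KEW → MID → GRN → PIN: 3+2+1+7 = 13
ALP → FIR → GRN → PIN: 2+3+7 = 12
The minimum is 11 min via ALP → VLY → IVY → PIN.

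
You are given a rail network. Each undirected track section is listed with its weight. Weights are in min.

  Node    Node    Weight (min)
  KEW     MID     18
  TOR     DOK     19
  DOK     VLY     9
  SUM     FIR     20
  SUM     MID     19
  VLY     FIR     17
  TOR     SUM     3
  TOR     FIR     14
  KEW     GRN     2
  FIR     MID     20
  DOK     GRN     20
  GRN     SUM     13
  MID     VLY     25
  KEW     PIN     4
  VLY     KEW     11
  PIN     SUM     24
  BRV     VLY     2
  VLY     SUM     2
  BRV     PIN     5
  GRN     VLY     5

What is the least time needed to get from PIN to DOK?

16 min

Shortest distances from PIN:
PIN: 0
KEW: 4  (via PIN)
BRV: 5  (via PIN)
GRN: 6  (via KEW)
VLY: 7  (via BRV)
SUM: 9  (via VLY)
TOR: 12  (via SUM)
DOK: 16  (via VLY)
Shortest route: PIN → BRV → VLY → DOK = 16 min.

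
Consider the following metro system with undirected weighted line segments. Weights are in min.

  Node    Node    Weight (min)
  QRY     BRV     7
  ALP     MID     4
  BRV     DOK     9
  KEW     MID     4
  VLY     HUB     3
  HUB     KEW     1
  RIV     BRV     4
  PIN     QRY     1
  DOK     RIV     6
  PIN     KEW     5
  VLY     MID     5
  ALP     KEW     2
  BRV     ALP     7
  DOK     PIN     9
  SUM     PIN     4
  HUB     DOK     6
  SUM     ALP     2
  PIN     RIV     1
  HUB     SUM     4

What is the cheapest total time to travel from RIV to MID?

Compare a few routes:
RIV–PIN–KEW–MID: 1+5+4 = 10
RIV–PIN–SUM–ALP–MID: 1+4+2+4 = 11
The minimum is 10 min via RIV–PIN–KEW–MID.

10 min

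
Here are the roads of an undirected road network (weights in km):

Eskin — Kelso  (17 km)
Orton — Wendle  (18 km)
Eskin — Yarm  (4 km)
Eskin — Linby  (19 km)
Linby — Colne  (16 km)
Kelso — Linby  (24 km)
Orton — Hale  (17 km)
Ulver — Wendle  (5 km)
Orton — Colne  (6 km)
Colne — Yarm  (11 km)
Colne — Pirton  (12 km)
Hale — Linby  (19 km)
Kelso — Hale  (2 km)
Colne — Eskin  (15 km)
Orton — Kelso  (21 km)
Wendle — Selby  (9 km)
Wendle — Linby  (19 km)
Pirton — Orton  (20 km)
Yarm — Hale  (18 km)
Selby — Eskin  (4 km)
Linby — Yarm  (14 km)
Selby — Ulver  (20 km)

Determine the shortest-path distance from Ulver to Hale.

Settle nodes by increasing distance from Ulver:
Ulver: 0
Wendle: 5  (via Ulver)
Selby: 14  (via Wendle)
Eskin: 18  (via Selby)
Yarm: 22  (via Eskin)
Orton: 23  (via Wendle)
Linby: 24  (via Wendle)
Colne: 29  (via Orton)
Kelso: 35  (via Eskin)
Hale: 37  (via Kelso)
Shortest route: Ulver → Wendle → Selby → Eskin → Kelso → Hale = 37 km.

37 km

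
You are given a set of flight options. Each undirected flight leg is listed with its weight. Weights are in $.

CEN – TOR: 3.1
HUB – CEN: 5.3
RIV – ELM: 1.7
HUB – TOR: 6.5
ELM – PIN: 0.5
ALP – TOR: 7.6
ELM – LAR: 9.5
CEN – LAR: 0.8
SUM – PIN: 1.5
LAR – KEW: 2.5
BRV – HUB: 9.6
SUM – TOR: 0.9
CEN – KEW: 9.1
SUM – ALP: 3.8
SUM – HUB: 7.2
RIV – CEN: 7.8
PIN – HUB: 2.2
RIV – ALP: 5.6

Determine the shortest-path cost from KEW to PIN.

Settle nodes by increasing distance from KEW:
KEW: 0
LAR: 2.5  (via KEW)
CEN: 3.3  (via LAR)
TOR: 6.4  (via CEN)
SUM: 7.3  (via TOR)
HUB: 8.6  (via CEN)
PIN: 8.8  (via SUM)
Shortest route: KEW → LAR → CEN → TOR → SUM → PIN = $8.8.

$8.8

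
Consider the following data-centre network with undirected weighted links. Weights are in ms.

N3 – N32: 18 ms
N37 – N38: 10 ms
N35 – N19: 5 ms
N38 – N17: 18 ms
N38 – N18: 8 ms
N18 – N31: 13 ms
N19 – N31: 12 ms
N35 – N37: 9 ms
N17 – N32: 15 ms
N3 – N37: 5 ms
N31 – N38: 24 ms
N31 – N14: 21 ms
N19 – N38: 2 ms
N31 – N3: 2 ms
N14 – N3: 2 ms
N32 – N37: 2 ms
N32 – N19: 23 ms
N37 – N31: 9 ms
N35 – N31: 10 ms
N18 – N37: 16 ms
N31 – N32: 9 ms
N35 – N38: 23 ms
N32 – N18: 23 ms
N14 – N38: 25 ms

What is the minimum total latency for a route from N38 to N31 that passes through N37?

17 ms

Best N38 to N37: N38 → N37 costing 10
Shortest N37→N31: N37 → N3 → N31 = 7
Total via N37: 10 + 7 = 17 ms.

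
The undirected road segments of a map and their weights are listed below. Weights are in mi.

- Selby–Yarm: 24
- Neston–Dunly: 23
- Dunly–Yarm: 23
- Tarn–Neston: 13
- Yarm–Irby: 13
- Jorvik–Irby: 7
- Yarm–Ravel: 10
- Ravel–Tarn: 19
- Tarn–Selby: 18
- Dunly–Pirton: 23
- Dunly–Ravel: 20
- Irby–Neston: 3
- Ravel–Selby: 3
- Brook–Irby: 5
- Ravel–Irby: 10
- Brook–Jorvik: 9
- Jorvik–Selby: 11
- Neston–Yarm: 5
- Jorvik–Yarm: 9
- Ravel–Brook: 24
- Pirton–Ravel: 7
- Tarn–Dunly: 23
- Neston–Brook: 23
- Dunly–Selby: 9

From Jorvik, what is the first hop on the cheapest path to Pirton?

Compare a few routes:
Jorvik–Yarm–Ravel–Pirton: 9+10+7 = 26
Jorvik–Selby–Ravel–Pirton: 11+3+7 = 21
Jorvik–Irby–Ravel–Pirton: 7+10+7 = 24
Cheapest is Jorvik–Selby–Ravel–Pirton at 21 mi.
So from Jorvik the first move is to Selby.

Selby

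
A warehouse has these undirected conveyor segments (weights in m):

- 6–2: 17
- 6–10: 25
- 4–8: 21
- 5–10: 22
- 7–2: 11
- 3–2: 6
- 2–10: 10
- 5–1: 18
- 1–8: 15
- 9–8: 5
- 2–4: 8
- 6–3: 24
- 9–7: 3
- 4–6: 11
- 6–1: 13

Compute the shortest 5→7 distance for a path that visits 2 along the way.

Best 5 to 2: 5–10–2 costing 32
Best 2 to 7: 2–7 costing 11
Total via 2: 32 + 11 = 43 m.

43 m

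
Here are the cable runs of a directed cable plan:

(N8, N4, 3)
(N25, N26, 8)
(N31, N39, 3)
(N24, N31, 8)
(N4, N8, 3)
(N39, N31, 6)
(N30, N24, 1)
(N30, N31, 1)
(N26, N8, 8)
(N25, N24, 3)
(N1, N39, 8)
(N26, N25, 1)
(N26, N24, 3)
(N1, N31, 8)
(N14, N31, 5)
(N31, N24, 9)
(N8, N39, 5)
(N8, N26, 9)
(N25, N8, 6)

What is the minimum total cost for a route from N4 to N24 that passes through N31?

23

Shortest N4→N31: N4–N8–N39–N31 = 14
Best N31 to N24: N31–N24 costing 9
Total via N31: 14 + 9 = 23.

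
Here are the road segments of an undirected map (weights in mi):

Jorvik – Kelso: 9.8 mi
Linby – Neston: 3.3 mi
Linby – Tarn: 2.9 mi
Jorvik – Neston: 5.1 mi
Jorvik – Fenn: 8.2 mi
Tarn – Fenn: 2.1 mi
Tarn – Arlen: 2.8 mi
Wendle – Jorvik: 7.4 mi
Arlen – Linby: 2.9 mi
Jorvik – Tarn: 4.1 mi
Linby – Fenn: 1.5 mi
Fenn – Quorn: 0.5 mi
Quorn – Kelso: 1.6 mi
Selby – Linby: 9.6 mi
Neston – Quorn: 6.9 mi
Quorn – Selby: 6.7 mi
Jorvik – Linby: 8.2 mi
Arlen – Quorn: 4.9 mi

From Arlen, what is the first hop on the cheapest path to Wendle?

Tarn

Enumerating some paths:
Arlen → Linby → Fenn → Tarn → Jorvik → Wendle: 2.9+1.5+2.1+4.1+7.4 = 18
Arlen → Tarn → Jorvik → Wendle: 2.8+4.1+7.4 = 14.3
Arlen → Linby → Tarn → Jorvik → Wendle: 2.9+2.9+4.1+7.4 = 17.3
Cheapest is Arlen → Tarn → Jorvik → Wendle at 14.3 mi.
So from Arlen the first move is to Tarn.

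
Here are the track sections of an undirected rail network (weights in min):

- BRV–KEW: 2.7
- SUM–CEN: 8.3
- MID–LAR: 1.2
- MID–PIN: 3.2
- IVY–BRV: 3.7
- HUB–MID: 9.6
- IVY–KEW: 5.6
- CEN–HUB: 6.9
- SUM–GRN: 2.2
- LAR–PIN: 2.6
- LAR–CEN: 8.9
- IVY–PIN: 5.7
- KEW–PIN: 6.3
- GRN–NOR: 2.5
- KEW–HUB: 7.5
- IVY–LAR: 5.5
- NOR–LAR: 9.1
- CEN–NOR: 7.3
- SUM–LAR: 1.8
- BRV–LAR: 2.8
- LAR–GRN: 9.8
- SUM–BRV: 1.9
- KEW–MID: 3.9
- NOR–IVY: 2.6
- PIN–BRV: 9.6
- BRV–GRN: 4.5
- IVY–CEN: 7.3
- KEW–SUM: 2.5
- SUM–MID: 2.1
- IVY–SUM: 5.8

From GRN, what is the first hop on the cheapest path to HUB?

SUM

Compare a few routes:
GRN - SUM - MID - HUB: 2.2+2.1+9.6 = 13.9
GRN - SUM - KEW - HUB: 2.2+2.5+7.5 = 12.2
The minimum is 12.2 min via GRN - SUM - KEW - HUB.
So from GRN the first move is to SUM.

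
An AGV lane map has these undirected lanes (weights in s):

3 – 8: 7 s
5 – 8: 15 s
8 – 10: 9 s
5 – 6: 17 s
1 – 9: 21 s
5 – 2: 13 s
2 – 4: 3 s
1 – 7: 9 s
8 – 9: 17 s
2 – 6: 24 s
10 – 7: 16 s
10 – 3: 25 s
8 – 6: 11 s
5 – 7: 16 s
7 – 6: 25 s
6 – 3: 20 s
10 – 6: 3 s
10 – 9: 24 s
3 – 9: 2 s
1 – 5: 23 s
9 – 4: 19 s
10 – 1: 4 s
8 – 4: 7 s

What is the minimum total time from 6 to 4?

Running Dijkstra from 6:
6: 0
10: 3  (via 6)
1: 7  (via 10)
8: 11  (via 6)
7: 16  (via 1)
5: 17  (via 6)
3: 18  (via 8)
4: 18  (via 8)
Shortest route: 6–8–4 = 18 s.

18 s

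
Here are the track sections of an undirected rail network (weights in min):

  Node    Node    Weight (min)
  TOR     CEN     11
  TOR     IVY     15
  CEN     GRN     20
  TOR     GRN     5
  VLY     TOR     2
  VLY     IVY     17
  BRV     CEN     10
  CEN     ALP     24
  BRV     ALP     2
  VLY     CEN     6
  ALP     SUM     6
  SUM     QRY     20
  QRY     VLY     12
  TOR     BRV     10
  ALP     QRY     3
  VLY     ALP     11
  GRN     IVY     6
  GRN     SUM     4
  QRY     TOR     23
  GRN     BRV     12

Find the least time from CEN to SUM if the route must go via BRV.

18 min

Best CEN to BRV: CEN → BRV costing 10
Best BRV to SUM: BRV → ALP → SUM costing 8
Total via BRV: 10 + 8 = 18 min.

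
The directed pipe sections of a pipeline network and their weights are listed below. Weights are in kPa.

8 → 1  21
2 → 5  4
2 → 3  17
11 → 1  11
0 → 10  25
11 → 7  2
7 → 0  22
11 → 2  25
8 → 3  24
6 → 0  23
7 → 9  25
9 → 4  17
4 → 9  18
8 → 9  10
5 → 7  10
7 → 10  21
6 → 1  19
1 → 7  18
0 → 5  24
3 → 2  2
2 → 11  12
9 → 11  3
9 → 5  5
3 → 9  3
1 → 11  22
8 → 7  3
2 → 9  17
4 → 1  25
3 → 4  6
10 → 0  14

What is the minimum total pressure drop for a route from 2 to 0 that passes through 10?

49 kPa

Best 2 to 10: 2–5–7–10 costing 35
Shortest 10→0: 10–0 = 14
Total via 10: 35 + 14 = 49 kPa.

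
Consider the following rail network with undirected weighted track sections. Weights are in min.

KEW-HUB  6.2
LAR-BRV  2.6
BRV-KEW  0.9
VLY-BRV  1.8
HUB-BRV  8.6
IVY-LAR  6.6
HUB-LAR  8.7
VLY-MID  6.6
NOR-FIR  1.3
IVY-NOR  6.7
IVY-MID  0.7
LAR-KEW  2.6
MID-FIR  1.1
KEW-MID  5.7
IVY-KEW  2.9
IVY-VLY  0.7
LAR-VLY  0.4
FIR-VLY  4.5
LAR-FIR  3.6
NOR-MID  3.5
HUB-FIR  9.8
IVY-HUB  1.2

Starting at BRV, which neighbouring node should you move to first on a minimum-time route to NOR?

Compare a few routes:
BRV–VLY–IVY–MID–NOR: 1.8+0.7+0.7+3.5 = 6.7
BRV–LAR–VLY–IVY–MID–FIR–NOR: 2.6+0.4+0.7+0.7+1.1+1.3 = 6.8
BRV–VLY–IVY–MID–FIR–NOR: 1.8+0.7+0.7+1.1+1.3 = 5.6
The minimum is 5.6 min via BRV–VLY–IVY–MID–FIR–NOR.
So from BRV the first move is to VLY.

VLY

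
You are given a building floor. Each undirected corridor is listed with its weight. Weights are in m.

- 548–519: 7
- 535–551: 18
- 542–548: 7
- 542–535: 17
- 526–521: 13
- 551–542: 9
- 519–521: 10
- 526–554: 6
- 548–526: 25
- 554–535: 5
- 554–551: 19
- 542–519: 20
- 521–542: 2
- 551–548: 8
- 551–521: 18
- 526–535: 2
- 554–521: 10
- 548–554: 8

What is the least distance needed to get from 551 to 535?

Settle nodes by increasing distance from 551:
551: 0
548: 8  (via 551)
542: 9  (via 551)
521: 11  (via 542)
519: 15  (via 548)
554: 16  (via 548)
535: 18  (via 551)
Shortest route: 551 → 535 = 18 m.

18 m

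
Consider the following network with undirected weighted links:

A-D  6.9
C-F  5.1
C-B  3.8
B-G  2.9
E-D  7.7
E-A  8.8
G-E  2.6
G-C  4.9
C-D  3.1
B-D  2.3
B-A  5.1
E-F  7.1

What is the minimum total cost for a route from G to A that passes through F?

Shortest G→F: G → E → F = 9.7
Shortest F→A: F → C → B → A = 14
Total via F: 9.7 + 14 = 23.7.

23.7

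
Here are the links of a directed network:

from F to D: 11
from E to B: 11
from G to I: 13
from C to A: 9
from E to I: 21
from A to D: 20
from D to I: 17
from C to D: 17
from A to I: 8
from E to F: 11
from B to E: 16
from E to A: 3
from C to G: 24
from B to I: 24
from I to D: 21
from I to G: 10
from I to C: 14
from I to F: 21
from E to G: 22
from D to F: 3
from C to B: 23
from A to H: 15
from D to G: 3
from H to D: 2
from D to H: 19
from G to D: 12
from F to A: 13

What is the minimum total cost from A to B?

45

Candidate routes:
A - H - D - I - C - B: 15+2+17+14+23 = 71
A - I - C - B: 8+14+23 = 45
A - H - D - G - I - C - B: 15+2+3+13+14+23 = 70
Cheapest is A - I - C - B at 45.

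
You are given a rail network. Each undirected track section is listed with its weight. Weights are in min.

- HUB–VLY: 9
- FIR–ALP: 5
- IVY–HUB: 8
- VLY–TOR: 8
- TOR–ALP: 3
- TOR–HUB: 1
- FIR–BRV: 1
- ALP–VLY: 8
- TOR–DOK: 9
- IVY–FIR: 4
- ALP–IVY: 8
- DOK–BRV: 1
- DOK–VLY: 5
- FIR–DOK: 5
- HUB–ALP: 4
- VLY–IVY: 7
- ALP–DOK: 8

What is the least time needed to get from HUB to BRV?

10 min

Settle nodes by increasing distance from HUB:
HUB: 0
TOR: 1  (via HUB)
ALP: 4  (via HUB)
IVY: 8  (via HUB)
VLY: 9  (via HUB)
FIR: 9  (via ALP)
DOK: 10  (via TOR)
BRV: 10  (via FIR)
Shortest route: HUB → ALP → FIR → BRV = 10 min.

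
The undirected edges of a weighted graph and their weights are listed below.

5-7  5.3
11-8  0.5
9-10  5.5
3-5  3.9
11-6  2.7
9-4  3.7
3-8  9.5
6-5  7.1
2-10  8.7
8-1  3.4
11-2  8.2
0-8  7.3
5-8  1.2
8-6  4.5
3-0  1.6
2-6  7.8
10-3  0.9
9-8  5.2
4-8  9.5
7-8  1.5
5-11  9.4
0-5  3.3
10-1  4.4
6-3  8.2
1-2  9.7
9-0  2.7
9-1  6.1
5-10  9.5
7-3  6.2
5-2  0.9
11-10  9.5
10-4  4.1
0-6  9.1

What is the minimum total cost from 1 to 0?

6.9

Compare a few routes:
1 → 8 → 5 → 0: 3.4+1.2+3.3 = 7.9
1 → 10 → 3 → 0: 4.4+0.9+1.6 = 6.9
Cheapest is 1 → 10 → 3 → 0 at 6.9.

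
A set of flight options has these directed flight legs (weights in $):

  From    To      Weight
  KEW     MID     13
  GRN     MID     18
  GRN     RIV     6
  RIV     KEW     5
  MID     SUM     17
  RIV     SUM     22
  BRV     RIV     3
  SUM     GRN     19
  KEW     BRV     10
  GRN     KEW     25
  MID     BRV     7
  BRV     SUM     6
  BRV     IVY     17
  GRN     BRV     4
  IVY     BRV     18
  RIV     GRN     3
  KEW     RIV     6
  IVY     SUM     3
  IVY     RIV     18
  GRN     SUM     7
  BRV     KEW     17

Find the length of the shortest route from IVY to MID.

$36

Shortest distances from IVY:
IVY: 0
SUM: 3  (via IVY)
BRV: 18  (via IVY)
RIV: 18  (via IVY)
GRN: 21  (via RIV)
KEW: 23  (via RIV)
MID: 36  (via KEW)
Shortest route: IVY–RIV–KEW–MID = $36.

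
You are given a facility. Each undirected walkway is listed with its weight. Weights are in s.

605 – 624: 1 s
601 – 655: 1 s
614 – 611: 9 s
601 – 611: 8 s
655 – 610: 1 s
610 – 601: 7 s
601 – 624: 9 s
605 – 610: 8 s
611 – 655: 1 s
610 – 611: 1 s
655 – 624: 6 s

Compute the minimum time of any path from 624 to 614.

Candidate routes:
624–655–611–614: 6+1+9 = 16
624–605–610–611–614: 1+8+1+9 = 19
624–655–610–611–614: 6+1+1+9 = 17
Cheapest is 624–655–611–614 at 16 s.

16 s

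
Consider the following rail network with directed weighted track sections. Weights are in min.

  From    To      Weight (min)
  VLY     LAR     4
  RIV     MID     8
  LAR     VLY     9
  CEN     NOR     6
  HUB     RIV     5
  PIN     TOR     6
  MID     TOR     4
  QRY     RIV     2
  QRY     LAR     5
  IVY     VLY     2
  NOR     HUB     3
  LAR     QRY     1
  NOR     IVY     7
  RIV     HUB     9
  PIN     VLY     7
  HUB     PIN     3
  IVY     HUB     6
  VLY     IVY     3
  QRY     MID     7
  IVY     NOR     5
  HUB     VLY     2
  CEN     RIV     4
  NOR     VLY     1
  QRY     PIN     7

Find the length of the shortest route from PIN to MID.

Enumerating some paths:
PIN → VLY → LAR → QRY → MID: 7+4+1+7 = 19
PIN → VLY → IVY → HUB → RIV → MID: 7+3+6+5+8 = 29
PIN → VLY → LAR → QRY → RIV → MID: 7+4+1+2+8 = 22
Cheapest is PIN → VLY → LAR → QRY → MID at 19 min.

19 min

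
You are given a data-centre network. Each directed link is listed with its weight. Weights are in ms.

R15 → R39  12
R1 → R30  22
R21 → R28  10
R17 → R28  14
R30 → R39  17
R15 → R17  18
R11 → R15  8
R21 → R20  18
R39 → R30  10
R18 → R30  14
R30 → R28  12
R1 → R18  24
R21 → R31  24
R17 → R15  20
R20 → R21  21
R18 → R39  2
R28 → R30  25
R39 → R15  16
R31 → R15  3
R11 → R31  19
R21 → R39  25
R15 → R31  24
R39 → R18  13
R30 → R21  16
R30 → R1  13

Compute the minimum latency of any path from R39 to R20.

Running Dijkstra from R39:
R39: 0
R30: 10  (via R39)
R18: 13  (via R39)
R15: 16  (via R39)
R28: 22  (via R30)
R1: 23  (via R30)
R21: 26  (via R30)
R17: 34  (via R15)
R31: 40  (via R15)
R20: 44  (via R21)
Shortest route: R39 → R30 → R21 → R20 = 44 ms.

44 ms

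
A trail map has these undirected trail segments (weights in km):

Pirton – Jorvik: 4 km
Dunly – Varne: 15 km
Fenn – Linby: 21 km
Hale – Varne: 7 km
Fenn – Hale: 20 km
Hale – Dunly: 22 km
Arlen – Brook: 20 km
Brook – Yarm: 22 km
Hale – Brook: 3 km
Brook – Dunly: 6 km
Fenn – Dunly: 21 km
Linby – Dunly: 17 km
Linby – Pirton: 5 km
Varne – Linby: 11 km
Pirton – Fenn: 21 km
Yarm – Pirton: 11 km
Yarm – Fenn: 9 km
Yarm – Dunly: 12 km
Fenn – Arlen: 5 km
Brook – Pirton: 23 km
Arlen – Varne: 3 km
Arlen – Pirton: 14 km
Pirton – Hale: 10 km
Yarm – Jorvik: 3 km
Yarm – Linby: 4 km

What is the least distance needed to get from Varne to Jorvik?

18 km

Enumerating some paths:
Varne–Linby–Pirton–Jorvik: 11+5+4 = 20
Varne–Linby–Yarm–Jorvik: 11+4+3 = 18
The minimum is 18 km via Varne–Linby–Yarm–Jorvik.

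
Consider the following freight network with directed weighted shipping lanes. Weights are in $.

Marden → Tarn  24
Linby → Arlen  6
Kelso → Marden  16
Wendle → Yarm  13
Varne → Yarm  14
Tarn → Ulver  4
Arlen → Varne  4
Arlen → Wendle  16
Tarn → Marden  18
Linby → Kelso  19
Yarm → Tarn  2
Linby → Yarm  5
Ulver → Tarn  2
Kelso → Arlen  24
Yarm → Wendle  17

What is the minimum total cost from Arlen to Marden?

$38

Running Dijkstra from Arlen:
Arlen: 0
Varne: 4  (via Arlen)
Wendle: 16  (via Arlen)
Yarm: 18  (via Varne)
Tarn: 20  (via Yarm)
Ulver: 24  (via Tarn)
Marden: 38  (via Tarn)
Shortest route: Arlen–Varne–Yarm–Tarn–Marden = $38.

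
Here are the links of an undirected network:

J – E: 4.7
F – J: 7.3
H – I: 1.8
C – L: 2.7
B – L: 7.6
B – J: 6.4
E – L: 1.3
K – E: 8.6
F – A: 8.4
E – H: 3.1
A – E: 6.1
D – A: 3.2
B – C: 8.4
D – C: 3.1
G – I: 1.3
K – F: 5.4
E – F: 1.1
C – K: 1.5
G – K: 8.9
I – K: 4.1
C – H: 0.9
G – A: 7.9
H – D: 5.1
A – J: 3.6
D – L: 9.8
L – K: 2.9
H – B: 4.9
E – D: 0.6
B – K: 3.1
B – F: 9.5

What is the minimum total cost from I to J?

Compare a few routes:
I → H → C → D → E → J: 1.8+0.9+3.1+0.6+4.7 = 11.1
I → H → E → J: 1.8+3.1+4.7 = 9.6
The minimum is 9.6 via I → H → E → J.

9.6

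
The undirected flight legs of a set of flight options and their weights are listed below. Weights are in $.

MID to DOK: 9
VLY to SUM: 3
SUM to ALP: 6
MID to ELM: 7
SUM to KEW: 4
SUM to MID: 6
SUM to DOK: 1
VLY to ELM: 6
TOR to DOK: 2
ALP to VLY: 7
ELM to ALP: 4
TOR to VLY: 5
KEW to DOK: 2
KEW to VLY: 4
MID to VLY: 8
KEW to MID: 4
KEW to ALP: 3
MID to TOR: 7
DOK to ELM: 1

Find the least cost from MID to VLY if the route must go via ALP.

Shortest MID→ALP: MID → KEW → ALP = 7
Shortest ALP→VLY: ALP → VLY = 7
Total via ALP: 7 + 7 = $14.

$14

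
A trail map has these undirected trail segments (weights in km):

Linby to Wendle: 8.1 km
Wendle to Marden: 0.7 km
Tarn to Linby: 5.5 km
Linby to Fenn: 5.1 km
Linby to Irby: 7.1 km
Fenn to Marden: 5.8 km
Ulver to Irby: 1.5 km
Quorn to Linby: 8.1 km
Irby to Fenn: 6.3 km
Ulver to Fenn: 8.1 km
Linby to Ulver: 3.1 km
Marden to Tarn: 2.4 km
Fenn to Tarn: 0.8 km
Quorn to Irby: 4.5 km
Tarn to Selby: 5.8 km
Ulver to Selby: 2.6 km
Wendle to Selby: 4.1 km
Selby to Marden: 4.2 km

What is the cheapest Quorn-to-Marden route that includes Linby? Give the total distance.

Best Quorn to Linby: Quorn–Linby costing 8.1
Shortest Linby→Marden: Linby–Tarn–Marden = 7.9
Total via Linby: 8.1 + 7.9 = 16 km.

16 km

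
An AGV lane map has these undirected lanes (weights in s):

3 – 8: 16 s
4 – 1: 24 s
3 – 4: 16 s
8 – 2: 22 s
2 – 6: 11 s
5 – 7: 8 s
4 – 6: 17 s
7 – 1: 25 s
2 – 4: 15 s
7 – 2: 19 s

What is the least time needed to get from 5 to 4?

42 s

Running Dijkstra from 5:
5: 0
7: 8  (via 5)
2: 27  (via 7)
1: 33  (via 7)
6: 38  (via 2)
4: 42  (via 2)
Shortest route: 5 → 7 → 2 → 4 = 42 s.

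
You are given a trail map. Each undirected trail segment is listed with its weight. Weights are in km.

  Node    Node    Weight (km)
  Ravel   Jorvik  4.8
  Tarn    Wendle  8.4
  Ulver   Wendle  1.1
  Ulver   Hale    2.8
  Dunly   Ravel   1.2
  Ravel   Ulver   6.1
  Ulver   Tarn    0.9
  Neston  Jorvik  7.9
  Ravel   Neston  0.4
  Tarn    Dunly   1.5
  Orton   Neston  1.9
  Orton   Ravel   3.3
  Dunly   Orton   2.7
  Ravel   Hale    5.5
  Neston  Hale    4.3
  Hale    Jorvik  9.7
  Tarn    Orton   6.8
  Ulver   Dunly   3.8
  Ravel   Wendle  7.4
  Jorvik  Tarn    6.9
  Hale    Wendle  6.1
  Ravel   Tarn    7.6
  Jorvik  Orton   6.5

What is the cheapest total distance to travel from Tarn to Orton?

Running Dijkstra from Tarn:
Tarn: 0
Ulver: 0.9  (via Tarn)
Dunly: 1.5  (via Tarn)
Wendle: 2  (via Ulver)
Ravel: 2.7  (via Dunly)
Neston: 3.1  (via Ravel)
Hale: 3.7  (via Ulver)
Orton: 4.2  (via Dunly)
Shortest route: Tarn–Dunly–Orton = 4.2 km.

4.2 km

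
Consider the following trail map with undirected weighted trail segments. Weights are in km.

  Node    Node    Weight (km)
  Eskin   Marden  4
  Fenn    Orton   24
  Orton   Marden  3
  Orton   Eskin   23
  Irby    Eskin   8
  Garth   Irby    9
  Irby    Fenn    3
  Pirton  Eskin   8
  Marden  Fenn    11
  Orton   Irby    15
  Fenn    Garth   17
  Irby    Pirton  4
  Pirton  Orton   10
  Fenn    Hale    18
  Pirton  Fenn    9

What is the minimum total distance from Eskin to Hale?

Candidate routes:
Eskin → Pirton → Irby → Fenn → Hale: 8+4+3+18 = 33
Eskin → Irby → Fenn → Hale: 8+3+18 = 29
Eskin → Marden → Fenn → Hale: 4+11+18 = 33
Cheapest is Eskin → Irby → Fenn → Hale at 29 km.

29 km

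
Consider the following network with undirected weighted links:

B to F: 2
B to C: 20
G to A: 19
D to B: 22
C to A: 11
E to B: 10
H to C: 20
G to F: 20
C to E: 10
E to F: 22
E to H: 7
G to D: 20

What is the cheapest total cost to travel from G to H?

Settle nodes by increasing distance from G:
G: 0
A: 19  (via G)
D: 20  (via G)
F: 20  (via G)
B: 22  (via F)
C: 30  (via A)
E: 32  (via B)
H: 39  (via E)
Shortest route: G–F–B–E–H = 39.

39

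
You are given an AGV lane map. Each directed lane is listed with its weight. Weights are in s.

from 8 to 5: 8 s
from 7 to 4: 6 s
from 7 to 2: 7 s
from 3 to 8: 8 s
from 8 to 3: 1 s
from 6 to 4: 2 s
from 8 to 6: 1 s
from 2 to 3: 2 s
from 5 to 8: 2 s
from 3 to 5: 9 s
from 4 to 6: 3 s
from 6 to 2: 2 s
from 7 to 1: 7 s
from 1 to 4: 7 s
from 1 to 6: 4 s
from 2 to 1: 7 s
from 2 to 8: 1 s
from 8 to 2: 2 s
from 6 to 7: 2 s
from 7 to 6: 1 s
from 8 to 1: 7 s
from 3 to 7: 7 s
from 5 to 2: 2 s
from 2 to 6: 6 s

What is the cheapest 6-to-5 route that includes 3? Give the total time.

Shortest 6→3: 6–2–3 = 4
Best 3 to 5: 3–5 costing 9
Total via 3: 4 + 9 = 13 s.

13 s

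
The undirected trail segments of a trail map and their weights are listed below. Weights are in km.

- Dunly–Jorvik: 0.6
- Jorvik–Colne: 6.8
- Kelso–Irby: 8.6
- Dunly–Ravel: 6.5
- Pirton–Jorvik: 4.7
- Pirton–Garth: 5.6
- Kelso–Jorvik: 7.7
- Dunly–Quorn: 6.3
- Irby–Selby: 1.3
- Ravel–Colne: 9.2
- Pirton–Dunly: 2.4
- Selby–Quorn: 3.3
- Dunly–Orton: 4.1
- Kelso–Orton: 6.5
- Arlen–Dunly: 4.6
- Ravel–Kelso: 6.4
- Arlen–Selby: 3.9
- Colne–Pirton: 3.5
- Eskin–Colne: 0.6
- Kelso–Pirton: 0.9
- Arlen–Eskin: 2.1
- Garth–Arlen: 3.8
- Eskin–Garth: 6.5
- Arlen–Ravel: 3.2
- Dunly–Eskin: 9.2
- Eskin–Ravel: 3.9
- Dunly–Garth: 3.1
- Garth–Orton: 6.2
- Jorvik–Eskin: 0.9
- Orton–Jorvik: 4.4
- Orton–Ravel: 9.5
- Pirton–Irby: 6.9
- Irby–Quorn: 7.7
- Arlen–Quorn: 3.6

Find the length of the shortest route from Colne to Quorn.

6.3 km

Compare a few routes:
Colne → Eskin → Jorvik → Dunly → Quorn: 0.6+0.9+0.6+6.3 = 8.4
Colne → Eskin → Arlen → Quorn: 0.6+2.1+3.6 = 6.3
The minimum is 6.3 km via Colne → Eskin → Arlen → Quorn.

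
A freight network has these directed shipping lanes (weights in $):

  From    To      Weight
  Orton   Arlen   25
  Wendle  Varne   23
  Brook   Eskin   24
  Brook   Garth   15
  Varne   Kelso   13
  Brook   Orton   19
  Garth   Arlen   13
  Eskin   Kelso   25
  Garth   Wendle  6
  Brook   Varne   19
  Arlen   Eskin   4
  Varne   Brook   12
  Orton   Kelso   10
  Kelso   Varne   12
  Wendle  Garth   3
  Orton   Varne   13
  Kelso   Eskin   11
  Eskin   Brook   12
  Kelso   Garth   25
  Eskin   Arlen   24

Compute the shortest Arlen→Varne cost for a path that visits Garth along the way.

Shortest Arlen→Garth: Arlen → Eskin → Brook → Garth = 31
Best Garth to Varne: Garth → Wendle → Varne costing 29
Total via Garth: 31 + 29 = $60.

$60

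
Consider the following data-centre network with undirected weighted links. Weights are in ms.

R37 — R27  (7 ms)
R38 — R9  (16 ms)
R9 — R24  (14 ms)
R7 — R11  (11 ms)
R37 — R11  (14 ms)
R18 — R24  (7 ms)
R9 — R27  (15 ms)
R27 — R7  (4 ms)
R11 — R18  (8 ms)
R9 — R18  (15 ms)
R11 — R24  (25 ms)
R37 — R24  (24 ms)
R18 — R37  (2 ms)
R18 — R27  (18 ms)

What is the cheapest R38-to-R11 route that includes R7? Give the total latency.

Best R38 to R7: R38 → R9 → R27 → R7 costing 35
Best R7 to R11: R7 → R11 costing 11
Total via R7: 35 + 11 = 46 ms.

46 ms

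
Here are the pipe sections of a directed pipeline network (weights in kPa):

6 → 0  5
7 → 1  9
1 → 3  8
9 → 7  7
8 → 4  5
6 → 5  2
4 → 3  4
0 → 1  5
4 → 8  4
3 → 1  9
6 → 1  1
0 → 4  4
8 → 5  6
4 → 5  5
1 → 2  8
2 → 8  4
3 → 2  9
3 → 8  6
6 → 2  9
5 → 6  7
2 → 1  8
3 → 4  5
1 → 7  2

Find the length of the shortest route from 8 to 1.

Settle nodes by increasing distance from 8:
8: 0
4: 5  (via 8)
5: 6  (via 8)
3: 9  (via 4)
6: 13  (via 5)
1: 14  (via 6)
Shortest route: 8–5–6–1 = 14 kPa.

14 kPa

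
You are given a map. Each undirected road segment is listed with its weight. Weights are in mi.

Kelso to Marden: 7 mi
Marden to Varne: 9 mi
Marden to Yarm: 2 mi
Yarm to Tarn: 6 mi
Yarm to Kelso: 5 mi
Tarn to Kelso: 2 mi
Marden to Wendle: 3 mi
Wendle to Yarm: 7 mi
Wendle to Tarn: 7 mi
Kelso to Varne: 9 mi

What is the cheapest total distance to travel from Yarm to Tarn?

6 mi

Settle nodes by increasing distance from Yarm:
Yarm: 0
Marden: 2  (via Yarm)
Kelso: 5  (via Yarm)
Wendle: 5  (via Marden)
Tarn: 6  (via Yarm)
Shortest route: Yarm–Tarn = 6 mi.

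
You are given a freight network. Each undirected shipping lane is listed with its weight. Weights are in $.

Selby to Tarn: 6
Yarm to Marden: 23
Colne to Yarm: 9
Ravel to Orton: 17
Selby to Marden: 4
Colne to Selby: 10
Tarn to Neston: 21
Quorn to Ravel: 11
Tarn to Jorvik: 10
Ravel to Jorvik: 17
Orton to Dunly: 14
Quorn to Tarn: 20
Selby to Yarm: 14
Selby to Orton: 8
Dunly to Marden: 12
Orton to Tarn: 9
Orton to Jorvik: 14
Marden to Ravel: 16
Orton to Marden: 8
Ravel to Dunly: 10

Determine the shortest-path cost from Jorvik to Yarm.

Shortest distances from Jorvik:
Jorvik: 0
Tarn: 10  (via Jorvik)
Orton: 14  (via Jorvik)
Selby: 16  (via Tarn)
Ravel: 17  (via Jorvik)
Marden: 20  (via Selby)
Colne: 26  (via Selby)
Dunly: 27  (via Ravel)
Quorn: 28  (via Ravel)
Yarm: 30  (via Selby)
Shortest route: Jorvik–Tarn–Selby–Yarm = $30.

$30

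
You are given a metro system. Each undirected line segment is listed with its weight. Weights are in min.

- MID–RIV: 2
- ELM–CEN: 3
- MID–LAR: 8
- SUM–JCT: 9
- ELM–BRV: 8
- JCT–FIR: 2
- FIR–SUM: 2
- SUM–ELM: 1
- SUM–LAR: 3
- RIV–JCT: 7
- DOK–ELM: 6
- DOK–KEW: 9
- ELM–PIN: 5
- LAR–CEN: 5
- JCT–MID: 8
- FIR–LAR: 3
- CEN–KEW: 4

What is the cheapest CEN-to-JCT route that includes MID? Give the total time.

21 min

Shortest CEN→MID: CEN–LAR–MID = 13
Best MID to JCT: MID–JCT costing 8
Total via MID: 13 + 8 = 21 min.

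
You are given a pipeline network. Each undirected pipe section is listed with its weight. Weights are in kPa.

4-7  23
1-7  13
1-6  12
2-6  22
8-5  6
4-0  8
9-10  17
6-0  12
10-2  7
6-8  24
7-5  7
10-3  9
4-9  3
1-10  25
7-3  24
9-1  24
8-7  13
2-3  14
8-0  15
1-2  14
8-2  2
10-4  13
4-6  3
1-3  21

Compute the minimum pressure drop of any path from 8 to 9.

Running Dijkstra from 8:
8: 0
2: 2  (via 8)
5: 6  (via 8)
10: 9  (via 2)
7: 13  (via 8)
0: 15  (via 8)
1: 16  (via 2)
3: 16  (via 2)
4: 22  (via 10)
6: 24  (via 8)
9: 25  (via 4)
Shortest route: 8 → 2 → 10 → 4 → 9 = 25 kPa.

25 kPa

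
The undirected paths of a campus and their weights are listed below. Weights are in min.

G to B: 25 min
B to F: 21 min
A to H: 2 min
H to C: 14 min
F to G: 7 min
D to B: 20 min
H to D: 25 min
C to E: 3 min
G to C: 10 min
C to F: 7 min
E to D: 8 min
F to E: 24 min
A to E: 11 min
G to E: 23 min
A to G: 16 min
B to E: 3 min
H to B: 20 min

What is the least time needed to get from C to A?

Candidate routes:
C–H–A: 14+2 = 16
C–E–A: 3+11 = 14
Cheapest is C–E–A at 14 min.

14 min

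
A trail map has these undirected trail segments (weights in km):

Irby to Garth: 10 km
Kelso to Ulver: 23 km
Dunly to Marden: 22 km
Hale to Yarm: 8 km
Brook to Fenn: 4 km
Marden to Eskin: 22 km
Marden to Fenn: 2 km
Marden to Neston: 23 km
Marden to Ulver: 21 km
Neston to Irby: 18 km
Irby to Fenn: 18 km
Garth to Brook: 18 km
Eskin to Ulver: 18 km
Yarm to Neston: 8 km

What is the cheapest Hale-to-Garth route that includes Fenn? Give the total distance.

63 km

Best Hale to Fenn: Hale–Yarm–Neston–Marden–Fenn costing 41
Shortest Fenn→Garth: Fenn–Brook–Garth = 22
Total via Fenn: 41 + 22 = 63 km.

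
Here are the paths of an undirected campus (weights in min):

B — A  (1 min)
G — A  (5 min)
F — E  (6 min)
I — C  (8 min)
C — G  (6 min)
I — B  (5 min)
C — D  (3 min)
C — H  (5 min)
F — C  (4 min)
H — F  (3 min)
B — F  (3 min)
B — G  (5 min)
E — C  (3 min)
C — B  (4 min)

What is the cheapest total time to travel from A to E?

Settle nodes by increasing distance from A:
A: 0
B: 1  (via A)
F: 4  (via B)
C: 5  (via B)
G: 5  (via A)
I: 6  (via B)
H: 7  (via F)
D: 8  (via C)
E: 8  (via C)
Shortest route: A → B → C → E = 8 min.

8 min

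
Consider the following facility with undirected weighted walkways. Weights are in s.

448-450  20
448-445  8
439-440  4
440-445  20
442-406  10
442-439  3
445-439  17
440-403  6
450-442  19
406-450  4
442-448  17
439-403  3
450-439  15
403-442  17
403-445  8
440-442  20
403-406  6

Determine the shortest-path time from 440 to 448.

Candidate routes:
440–439–442–448: 4+3+17 = 24
440–445–448: 20+8 = 28
440–403–445–448: 6+8+8 = 22
440–439–403–445–448: 4+3+8+8 = 23
Cheapest is 440–403–445–448 at 22 s.

22 s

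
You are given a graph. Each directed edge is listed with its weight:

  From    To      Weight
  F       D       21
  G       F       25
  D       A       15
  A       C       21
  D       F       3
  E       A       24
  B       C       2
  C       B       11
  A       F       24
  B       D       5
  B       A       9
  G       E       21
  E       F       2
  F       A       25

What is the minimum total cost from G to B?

Running Dijkstra from G:
G: 0
E: 21  (via G)
F: 23  (via E)
D: 44  (via F)
A: 45  (via E)
C: 66  (via A)
B: 77  (via C)
Shortest route: G → E → A → C → B = 77.

77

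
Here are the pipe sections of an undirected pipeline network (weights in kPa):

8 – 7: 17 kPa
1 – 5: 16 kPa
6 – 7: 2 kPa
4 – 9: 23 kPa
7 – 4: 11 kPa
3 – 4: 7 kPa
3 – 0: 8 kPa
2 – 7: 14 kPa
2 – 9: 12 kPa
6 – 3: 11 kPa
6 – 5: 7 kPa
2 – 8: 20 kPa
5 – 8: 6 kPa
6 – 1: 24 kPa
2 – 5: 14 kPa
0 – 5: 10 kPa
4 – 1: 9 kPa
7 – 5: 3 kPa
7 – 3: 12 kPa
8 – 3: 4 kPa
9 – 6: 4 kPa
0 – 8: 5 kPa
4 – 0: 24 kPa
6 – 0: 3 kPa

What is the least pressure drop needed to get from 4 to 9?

Candidate routes:
4–7–6–9: 11+2+4 = 17
4–3–0–6–9: 7+8+3+4 = 22
Cheapest is 4–7–6–9 at 17 kPa.

17 kPa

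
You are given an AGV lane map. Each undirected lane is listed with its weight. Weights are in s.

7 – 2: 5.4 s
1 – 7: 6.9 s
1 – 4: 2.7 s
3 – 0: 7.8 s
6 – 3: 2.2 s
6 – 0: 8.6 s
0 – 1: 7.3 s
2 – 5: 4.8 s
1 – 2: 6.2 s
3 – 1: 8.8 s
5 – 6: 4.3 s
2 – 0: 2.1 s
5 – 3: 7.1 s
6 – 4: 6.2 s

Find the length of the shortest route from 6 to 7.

Shortest distances from 6:
6: 0
3: 2.2  (via 6)
5: 4.3  (via 6)
4: 6.2  (via 6)
0: 8.6  (via 6)
1: 8.9  (via 4)
2: 9.1  (via 5)
7: 14.5  (via 2)
Shortest route: 6–5–2–7 = 14.5 s.

14.5 s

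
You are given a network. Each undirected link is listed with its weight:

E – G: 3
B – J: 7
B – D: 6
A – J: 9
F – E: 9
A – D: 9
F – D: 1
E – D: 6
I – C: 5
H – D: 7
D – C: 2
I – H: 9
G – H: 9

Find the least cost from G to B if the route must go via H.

Best G to H: G–H costing 9
Shortest H→B: H–D–B = 13
Total via H: 9 + 13 = 22.

22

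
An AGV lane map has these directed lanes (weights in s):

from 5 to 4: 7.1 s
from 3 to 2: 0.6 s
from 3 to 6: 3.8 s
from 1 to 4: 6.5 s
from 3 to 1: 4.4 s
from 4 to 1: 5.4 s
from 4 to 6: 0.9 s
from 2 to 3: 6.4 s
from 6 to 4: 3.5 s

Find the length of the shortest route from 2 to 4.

Settle nodes by increasing distance from 2:
2: 0
3: 6.4  (via 2)
6: 10.2  (via 3)
1: 10.8  (via 3)
4: 13.7  (via 6)
Shortest route: 2–3–6–4 = 13.7 s.

13.7 s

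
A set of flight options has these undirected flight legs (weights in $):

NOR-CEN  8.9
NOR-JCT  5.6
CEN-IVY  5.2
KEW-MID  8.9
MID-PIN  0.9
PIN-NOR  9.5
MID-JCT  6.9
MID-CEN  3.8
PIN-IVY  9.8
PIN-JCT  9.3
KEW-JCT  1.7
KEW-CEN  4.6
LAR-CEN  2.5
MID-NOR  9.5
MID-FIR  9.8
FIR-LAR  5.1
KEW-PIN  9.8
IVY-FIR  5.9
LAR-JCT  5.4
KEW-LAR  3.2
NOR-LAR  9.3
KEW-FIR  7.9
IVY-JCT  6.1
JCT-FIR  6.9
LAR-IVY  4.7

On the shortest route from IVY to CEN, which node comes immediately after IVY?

Candidate routes:
IVY → LAR → CEN: 4.7+2.5 = 7.2
IVY → CEN: 5.2 = 5.2
Cheapest is IVY → CEN at $5.2.
So from IVY the first move is to CEN.

CEN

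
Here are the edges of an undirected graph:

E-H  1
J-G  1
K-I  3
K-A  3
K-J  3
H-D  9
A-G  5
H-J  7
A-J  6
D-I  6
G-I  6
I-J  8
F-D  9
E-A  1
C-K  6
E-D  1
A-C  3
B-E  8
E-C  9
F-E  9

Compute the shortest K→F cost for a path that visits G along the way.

Best K to G: K → J → G costing 4
Shortest G→F: G → A → E → F = 15
Total via G: 4 + 15 = 19.

19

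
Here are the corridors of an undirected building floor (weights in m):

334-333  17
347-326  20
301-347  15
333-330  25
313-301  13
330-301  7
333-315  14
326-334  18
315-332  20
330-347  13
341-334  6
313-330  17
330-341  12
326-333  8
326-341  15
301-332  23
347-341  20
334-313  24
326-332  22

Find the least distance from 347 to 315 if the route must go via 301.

58 m

Shortest 347→301: 347–301 = 15
Shortest 301→315: 301–332–315 = 43
Total via 301: 15 + 43 = 58 m.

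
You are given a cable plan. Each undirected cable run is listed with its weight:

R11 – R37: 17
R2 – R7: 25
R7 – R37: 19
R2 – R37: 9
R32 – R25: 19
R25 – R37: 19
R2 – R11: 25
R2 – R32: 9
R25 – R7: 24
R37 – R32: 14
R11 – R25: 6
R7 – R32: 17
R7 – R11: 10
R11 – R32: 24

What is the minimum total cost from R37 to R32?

Shortest distances from R37:
R37: 0
R2: 9  (via R37)
R32: 14  (via R37)
Shortest route: R37 → R32 = 14.

14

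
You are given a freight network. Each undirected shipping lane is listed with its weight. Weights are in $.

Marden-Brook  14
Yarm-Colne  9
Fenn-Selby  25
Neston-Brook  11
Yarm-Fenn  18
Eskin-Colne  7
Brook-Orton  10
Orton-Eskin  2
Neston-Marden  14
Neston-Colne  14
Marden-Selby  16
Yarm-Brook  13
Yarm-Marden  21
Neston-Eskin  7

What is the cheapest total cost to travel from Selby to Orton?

$39

Shortest distances from Selby:
Selby: 0
Marden: 16  (via Selby)
Fenn: 25  (via Selby)
Neston: 30  (via Marden)
Brook: 30  (via Marden)
Yarm: 37  (via Marden)
Eskin: 37  (via Neston)
Orton: 39  (via Eskin)
Shortest route: Selby–Marden–Neston–Eskin–Orton = $39.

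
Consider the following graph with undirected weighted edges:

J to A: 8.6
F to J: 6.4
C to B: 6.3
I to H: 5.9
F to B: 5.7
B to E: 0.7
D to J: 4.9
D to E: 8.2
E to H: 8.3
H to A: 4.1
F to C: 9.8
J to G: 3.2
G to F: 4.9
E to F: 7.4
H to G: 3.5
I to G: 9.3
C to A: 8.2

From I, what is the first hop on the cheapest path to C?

H

Compare a few routes:
I–H–E–B–C: 5.9+8.3+0.7+6.3 = 21.2
I–G–F–C: 9.3+4.9+9.8 = 24
I–H–A–C: 5.9+4.1+8.2 = 18.2
The minimum is 18.2 via I–H–A–C.
So from I the first move is to H.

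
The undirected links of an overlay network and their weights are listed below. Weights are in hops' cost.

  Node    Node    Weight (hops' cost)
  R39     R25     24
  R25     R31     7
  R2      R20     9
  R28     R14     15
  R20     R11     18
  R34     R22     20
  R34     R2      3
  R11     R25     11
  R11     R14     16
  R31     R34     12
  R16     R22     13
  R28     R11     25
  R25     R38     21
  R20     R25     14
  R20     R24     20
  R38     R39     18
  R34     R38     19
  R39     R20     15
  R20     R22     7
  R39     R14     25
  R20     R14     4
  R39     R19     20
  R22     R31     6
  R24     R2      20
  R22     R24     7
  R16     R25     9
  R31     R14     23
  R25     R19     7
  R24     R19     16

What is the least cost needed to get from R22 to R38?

Compare a few routes:
R22 - R31 - R25 - R38: 6+7+21 = 34
R22 - R34 - R38: 20+19 = 39
R22 - R20 - R2 - R34 - R38: 7+9+3+19 = 38
R22 - R31 - R34 - R38: 6+12+19 = 37
The minimum is 34 hops' cost via R22 - R31 - R25 - R38.

34 hops' cost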